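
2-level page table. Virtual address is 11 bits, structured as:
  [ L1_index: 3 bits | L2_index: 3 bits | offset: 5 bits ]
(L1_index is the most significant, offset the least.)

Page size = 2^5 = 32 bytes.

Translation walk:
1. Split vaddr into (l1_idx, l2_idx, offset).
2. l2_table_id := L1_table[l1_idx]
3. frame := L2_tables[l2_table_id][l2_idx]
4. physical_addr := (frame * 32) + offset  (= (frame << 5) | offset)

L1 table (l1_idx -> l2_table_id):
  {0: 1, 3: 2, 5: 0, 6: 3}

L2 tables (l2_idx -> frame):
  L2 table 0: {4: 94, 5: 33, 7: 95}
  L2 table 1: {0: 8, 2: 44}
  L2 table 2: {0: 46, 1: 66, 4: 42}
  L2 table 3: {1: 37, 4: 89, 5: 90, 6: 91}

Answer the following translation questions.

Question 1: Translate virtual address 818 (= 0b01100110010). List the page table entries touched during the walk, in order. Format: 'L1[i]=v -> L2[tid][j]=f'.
vaddr = 818 = 0b01100110010
Split: l1_idx=3, l2_idx=1, offset=18

Answer: L1[3]=2 -> L2[2][1]=66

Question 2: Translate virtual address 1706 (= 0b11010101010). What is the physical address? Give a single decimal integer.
vaddr = 1706 = 0b11010101010
Split: l1_idx=6, l2_idx=5, offset=10
L1[6] = 3
L2[3][5] = 90
paddr = 90 * 32 + 10 = 2890

Answer: 2890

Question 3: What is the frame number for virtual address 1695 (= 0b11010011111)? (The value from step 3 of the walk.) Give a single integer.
Answer: 89

Derivation:
vaddr = 1695: l1_idx=6, l2_idx=4
L1[6] = 3; L2[3][4] = 89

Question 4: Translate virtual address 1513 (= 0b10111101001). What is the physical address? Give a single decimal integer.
Answer: 3049

Derivation:
vaddr = 1513 = 0b10111101001
Split: l1_idx=5, l2_idx=7, offset=9
L1[5] = 0
L2[0][7] = 95
paddr = 95 * 32 + 9 = 3049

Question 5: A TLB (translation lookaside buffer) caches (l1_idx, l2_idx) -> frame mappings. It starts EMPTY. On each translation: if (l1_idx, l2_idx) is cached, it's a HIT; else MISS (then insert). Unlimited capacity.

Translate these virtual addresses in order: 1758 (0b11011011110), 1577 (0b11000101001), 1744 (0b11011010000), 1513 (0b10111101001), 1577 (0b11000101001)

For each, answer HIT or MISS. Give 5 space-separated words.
vaddr=1758: (6,6) not in TLB -> MISS, insert
vaddr=1577: (6,1) not in TLB -> MISS, insert
vaddr=1744: (6,6) in TLB -> HIT
vaddr=1513: (5,7) not in TLB -> MISS, insert
vaddr=1577: (6,1) in TLB -> HIT

Answer: MISS MISS HIT MISS HIT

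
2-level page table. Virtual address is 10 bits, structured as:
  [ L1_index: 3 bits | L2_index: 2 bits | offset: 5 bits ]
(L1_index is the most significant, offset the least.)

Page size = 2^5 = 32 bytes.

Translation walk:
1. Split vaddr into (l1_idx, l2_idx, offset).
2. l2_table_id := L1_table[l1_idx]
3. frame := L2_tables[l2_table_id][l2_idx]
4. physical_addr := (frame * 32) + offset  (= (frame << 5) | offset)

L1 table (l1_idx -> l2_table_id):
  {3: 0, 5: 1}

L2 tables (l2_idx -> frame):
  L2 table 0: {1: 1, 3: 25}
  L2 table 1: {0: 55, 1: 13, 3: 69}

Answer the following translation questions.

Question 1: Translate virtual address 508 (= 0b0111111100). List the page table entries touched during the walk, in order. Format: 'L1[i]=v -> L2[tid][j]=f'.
Answer: L1[3]=0 -> L2[0][3]=25

Derivation:
vaddr = 508 = 0b0111111100
Split: l1_idx=3, l2_idx=3, offset=28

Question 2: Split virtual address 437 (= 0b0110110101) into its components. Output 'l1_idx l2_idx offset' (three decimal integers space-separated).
vaddr = 437 = 0b0110110101
  top 3 bits -> l1_idx = 3
  next 2 bits -> l2_idx = 1
  bottom 5 bits -> offset = 21

Answer: 3 1 21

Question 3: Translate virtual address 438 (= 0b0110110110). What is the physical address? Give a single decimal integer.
vaddr = 438 = 0b0110110110
Split: l1_idx=3, l2_idx=1, offset=22
L1[3] = 0
L2[0][1] = 1
paddr = 1 * 32 + 22 = 54

Answer: 54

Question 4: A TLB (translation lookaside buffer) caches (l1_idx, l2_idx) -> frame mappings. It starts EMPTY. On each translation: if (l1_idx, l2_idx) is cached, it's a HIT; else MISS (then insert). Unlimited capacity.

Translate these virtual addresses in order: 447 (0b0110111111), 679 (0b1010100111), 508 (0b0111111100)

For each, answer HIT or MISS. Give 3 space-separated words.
vaddr=447: (3,1) not in TLB -> MISS, insert
vaddr=679: (5,1) not in TLB -> MISS, insert
vaddr=508: (3,3) not in TLB -> MISS, insert

Answer: MISS MISS MISS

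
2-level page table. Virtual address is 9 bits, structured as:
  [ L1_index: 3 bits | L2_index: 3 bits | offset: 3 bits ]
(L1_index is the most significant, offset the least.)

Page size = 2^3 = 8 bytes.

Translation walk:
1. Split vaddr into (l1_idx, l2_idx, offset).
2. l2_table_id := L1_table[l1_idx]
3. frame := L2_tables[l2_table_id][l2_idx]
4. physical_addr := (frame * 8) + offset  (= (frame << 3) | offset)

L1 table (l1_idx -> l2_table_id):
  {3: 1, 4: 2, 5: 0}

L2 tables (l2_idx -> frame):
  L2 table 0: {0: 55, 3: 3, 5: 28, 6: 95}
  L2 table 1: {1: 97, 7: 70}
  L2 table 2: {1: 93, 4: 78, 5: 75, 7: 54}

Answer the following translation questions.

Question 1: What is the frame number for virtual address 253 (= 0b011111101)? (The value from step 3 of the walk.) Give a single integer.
Answer: 70

Derivation:
vaddr = 253: l1_idx=3, l2_idx=7
L1[3] = 1; L2[1][7] = 70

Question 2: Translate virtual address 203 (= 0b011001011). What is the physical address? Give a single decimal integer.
Answer: 779

Derivation:
vaddr = 203 = 0b011001011
Split: l1_idx=3, l2_idx=1, offset=3
L1[3] = 1
L2[1][1] = 97
paddr = 97 * 8 + 3 = 779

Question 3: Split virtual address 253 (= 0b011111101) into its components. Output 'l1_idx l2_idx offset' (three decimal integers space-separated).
Answer: 3 7 5

Derivation:
vaddr = 253 = 0b011111101
  top 3 bits -> l1_idx = 3
  next 3 bits -> l2_idx = 7
  bottom 3 bits -> offset = 5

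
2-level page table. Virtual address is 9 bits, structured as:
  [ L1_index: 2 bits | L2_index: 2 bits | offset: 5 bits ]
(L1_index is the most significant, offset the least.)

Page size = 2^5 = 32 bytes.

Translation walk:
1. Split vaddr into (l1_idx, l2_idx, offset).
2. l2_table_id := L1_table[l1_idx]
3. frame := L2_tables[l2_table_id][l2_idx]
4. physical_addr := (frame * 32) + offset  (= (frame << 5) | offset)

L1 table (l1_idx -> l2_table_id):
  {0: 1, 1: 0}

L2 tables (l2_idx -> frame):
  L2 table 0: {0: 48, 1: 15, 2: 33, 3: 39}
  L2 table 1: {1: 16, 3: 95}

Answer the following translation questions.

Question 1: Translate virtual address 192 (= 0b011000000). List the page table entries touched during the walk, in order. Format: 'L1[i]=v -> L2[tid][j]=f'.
vaddr = 192 = 0b011000000
Split: l1_idx=1, l2_idx=2, offset=0

Answer: L1[1]=0 -> L2[0][2]=33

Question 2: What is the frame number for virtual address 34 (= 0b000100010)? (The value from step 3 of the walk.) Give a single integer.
vaddr = 34: l1_idx=0, l2_idx=1
L1[0] = 1; L2[1][1] = 16

Answer: 16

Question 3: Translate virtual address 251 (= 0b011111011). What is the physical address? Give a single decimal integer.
Answer: 1275

Derivation:
vaddr = 251 = 0b011111011
Split: l1_idx=1, l2_idx=3, offset=27
L1[1] = 0
L2[0][3] = 39
paddr = 39 * 32 + 27 = 1275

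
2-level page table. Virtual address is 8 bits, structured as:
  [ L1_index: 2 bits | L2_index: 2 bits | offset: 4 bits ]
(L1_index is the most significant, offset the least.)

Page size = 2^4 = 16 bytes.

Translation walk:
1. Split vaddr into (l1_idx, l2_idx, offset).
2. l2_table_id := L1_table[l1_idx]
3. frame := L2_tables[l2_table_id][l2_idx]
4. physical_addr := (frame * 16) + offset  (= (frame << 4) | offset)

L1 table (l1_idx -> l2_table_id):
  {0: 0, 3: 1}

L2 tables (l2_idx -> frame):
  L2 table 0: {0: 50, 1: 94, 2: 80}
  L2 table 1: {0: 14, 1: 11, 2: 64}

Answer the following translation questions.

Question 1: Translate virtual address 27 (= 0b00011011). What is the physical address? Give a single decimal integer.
Answer: 1515

Derivation:
vaddr = 27 = 0b00011011
Split: l1_idx=0, l2_idx=1, offset=11
L1[0] = 0
L2[0][1] = 94
paddr = 94 * 16 + 11 = 1515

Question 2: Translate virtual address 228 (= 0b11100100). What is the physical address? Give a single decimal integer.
Answer: 1028

Derivation:
vaddr = 228 = 0b11100100
Split: l1_idx=3, l2_idx=2, offset=4
L1[3] = 1
L2[1][2] = 64
paddr = 64 * 16 + 4 = 1028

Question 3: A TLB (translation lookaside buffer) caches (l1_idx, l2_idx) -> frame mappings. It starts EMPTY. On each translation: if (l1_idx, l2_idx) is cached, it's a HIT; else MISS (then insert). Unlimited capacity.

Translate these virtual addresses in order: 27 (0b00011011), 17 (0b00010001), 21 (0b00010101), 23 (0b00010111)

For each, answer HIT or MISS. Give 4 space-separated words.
vaddr=27: (0,1) not in TLB -> MISS, insert
vaddr=17: (0,1) in TLB -> HIT
vaddr=21: (0,1) in TLB -> HIT
vaddr=23: (0,1) in TLB -> HIT

Answer: MISS HIT HIT HIT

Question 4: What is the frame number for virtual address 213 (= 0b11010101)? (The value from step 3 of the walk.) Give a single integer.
vaddr = 213: l1_idx=3, l2_idx=1
L1[3] = 1; L2[1][1] = 11

Answer: 11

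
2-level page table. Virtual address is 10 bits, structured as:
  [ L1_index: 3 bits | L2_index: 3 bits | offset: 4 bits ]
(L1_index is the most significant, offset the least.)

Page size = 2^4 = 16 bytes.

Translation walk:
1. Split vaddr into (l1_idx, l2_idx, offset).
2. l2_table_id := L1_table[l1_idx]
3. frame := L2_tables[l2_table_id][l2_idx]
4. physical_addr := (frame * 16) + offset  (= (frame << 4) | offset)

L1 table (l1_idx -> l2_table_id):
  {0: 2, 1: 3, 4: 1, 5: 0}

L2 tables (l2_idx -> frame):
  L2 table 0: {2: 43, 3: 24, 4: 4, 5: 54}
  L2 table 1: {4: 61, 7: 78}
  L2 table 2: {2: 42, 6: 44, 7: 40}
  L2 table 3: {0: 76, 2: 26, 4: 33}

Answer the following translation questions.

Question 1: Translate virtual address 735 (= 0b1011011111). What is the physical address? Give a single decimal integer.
Answer: 879

Derivation:
vaddr = 735 = 0b1011011111
Split: l1_idx=5, l2_idx=5, offset=15
L1[5] = 0
L2[0][5] = 54
paddr = 54 * 16 + 15 = 879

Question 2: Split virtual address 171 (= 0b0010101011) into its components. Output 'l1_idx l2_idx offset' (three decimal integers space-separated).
vaddr = 171 = 0b0010101011
  top 3 bits -> l1_idx = 1
  next 3 bits -> l2_idx = 2
  bottom 4 bits -> offset = 11

Answer: 1 2 11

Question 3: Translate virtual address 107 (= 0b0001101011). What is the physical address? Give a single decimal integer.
Answer: 715

Derivation:
vaddr = 107 = 0b0001101011
Split: l1_idx=0, l2_idx=6, offset=11
L1[0] = 2
L2[2][6] = 44
paddr = 44 * 16 + 11 = 715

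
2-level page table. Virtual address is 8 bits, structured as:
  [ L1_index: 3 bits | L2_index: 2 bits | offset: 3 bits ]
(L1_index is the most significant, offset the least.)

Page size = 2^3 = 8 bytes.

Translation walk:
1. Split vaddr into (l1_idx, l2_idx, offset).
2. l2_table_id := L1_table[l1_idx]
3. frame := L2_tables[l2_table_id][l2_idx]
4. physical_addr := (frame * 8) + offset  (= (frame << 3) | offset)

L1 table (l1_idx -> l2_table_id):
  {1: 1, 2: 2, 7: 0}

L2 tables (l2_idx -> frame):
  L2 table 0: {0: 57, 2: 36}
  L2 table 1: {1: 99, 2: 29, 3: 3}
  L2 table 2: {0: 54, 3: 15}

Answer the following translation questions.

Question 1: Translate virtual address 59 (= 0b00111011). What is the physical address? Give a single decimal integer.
Answer: 27

Derivation:
vaddr = 59 = 0b00111011
Split: l1_idx=1, l2_idx=3, offset=3
L1[1] = 1
L2[1][3] = 3
paddr = 3 * 8 + 3 = 27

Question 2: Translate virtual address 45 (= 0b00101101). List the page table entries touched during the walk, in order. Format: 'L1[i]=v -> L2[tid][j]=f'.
Answer: L1[1]=1 -> L2[1][1]=99

Derivation:
vaddr = 45 = 0b00101101
Split: l1_idx=1, l2_idx=1, offset=5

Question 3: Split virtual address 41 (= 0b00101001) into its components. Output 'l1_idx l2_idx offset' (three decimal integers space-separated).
vaddr = 41 = 0b00101001
  top 3 bits -> l1_idx = 1
  next 2 bits -> l2_idx = 1
  bottom 3 bits -> offset = 1

Answer: 1 1 1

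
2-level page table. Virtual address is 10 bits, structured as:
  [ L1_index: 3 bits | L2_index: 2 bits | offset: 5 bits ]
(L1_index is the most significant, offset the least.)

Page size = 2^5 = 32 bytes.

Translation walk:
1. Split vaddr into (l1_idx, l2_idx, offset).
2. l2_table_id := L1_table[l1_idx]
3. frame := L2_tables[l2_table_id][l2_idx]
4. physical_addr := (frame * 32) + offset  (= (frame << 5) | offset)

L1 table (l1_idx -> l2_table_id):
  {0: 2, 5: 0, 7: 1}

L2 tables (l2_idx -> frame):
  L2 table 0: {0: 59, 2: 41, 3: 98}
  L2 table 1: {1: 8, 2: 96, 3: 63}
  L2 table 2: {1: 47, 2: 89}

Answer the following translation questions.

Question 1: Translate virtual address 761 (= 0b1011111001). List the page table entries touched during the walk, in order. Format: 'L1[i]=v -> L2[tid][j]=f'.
Answer: L1[5]=0 -> L2[0][3]=98

Derivation:
vaddr = 761 = 0b1011111001
Split: l1_idx=5, l2_idx=3, offset=25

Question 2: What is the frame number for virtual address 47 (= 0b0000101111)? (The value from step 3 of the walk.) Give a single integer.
Answer: 47

Derivation:
vaddr = 47: l1_idx=0, l2_idx=1
L1[0] = 2; L2[2][1] = 47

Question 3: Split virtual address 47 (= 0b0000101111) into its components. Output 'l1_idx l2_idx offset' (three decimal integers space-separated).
vaddr = 47 = 0b0000101111
  top 3 bits -> l1_idx = 0
  next 2 bits -> l2_idx = 1
  bottom 5 bits -> offset = 15

Answer: 0 1 15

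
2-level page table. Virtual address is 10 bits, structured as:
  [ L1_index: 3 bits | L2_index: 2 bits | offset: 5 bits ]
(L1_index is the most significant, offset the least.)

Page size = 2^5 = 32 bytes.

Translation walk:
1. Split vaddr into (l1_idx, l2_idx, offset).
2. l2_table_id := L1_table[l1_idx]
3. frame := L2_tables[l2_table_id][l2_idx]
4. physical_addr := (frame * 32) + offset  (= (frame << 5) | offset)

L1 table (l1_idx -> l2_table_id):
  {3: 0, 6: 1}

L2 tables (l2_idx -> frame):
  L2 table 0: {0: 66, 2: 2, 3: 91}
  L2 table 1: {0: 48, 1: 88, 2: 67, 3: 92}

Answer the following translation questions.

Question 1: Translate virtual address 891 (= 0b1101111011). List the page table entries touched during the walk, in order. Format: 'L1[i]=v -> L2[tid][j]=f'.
Answer: L1[6]=1 -> L2[1][3]=92

Derivation:
vaddr = 891 = 0b1101111011
Split: l1_idx=6, l2_idx=3, offset=27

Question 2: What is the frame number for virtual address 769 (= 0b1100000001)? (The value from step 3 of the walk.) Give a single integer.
vaddr = 769: l1_idx=6, l2_idx=0
L1[6] = 1; L2[1][0] = 48

Answer: 48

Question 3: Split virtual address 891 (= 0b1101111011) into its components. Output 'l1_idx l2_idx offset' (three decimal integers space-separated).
vaddr = 891 = 0b1101111011
  top 3 bits -> l1_idx = 6
  next 2 bits -> l2_idx = 3
  bottom 5 bits -> offset = 27

Answer: 6 3 27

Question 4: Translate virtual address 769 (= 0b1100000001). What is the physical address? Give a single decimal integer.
vaddr = 769 = 0b1100000001
Split: l1_idx=6, l2_idx=0, offset=1
L1[6] = 1
L2[1][0] = 48
paddr = 48 * 32 + 1 = 1537

Answer: 1537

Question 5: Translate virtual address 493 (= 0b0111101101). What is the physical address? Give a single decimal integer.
Answer: 2925

Derivation:
vaddr = 493 = 0b0111101101
Split: l1_idx=3, l2_idx=3, offset=13
L1[3] = 0
L2[0][3] = 91
paddr = 91 * 32 + 13 = 2925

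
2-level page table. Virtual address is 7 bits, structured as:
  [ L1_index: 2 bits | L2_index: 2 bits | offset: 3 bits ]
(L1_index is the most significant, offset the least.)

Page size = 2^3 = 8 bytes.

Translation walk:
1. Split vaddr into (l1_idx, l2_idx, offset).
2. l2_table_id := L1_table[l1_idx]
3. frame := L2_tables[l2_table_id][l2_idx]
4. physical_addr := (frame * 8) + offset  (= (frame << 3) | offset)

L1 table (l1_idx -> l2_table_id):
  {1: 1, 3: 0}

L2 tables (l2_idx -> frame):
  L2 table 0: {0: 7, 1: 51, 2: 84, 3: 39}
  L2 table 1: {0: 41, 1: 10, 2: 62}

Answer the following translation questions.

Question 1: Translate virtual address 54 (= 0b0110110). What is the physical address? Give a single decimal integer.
vaddr = 54 = 0b0110110
Split: l1_idx=1, l2_idx=2, offset=6
L1[1] = 1
L2[1][2] = 62
paddr = 62 * 8 + 6 = 502

Answer: 502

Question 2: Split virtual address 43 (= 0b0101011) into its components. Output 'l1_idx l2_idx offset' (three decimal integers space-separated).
Answer: 1 1 3

Derivation:
vaddr = 43 = 0b0101011
  top 2 bits -> l1_idx = 1
  next 2 bits -> l2_idx = 1
  bottom 3 bits -> offset = 3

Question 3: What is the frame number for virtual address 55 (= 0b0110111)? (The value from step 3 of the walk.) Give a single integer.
Answer: 62

Derivation:
vaddr = 55: l1_idx=1, l2_idx=2
L1[1] = 1; L2[1][2] = 62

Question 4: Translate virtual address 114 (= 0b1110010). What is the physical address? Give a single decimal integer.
Answer: 674

Derivation:
vaddr = 114 = 0b1110010
Split: l1_idx=3, l2_idx=2, offset=2
L1[3] = 0
L2[0][2] = 84
paddr = 84 * 8 + 2 = 674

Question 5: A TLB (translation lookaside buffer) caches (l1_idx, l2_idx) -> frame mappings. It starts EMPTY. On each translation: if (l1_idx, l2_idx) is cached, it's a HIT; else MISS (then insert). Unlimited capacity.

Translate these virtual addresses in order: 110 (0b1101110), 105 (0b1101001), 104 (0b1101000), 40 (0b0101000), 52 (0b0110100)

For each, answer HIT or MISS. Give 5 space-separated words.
Answer: MISS HIT HIT MISS MISS

Derivation:
vaddr=110: (3,1) not in TLB -> MISS, insert
vaddr=105: (3,1) in TLB -> HIT
vaddr=104: (3,1) in TLB -> HIT
vaddr=40: (1,1) not in TLB -> MISS, insert
vaddr=52: (1,2) not in TLB -> MISS, insert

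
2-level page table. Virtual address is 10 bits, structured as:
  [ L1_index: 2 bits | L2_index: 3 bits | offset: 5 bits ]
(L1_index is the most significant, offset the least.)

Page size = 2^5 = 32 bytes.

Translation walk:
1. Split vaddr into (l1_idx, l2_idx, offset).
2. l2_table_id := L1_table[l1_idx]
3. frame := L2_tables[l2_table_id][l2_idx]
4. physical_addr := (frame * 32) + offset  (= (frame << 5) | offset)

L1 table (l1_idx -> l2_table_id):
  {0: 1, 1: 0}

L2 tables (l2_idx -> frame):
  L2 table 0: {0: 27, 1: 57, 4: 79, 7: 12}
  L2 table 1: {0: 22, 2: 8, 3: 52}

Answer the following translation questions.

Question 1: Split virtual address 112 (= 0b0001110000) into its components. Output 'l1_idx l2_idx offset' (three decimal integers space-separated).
vaddr = 112 = 0b0001110000
  top 2 bits -> l1_idx = 0
  next 3 bits -> l2_idx = 3
  bottom 5 bits -> offset = 16

Answer: 0 3 16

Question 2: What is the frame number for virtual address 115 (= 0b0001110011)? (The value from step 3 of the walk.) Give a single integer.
vaddr = 115: l1_idx=0, l2_idx=3
L1[0] = 1; L2[1][3] = 52

Answer: 52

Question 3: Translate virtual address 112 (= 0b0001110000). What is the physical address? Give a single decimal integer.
Answer: 1680

Derivation:
vaddr = 112 = 0b0001110000
Split: l1_idx=0, l2_idx=3, offset=16
L1[0] = 1
L2[1][3] = 52
paddr = 52 * 32 + 16 = 1680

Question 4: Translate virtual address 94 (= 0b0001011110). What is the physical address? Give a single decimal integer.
Answer: 286

Derivation:
vaddr = 94 = 0b0001011110
Split: l1_idx=0, l2_idx=2, offset=30
L1[0] = 1
L2[1][2] = 8
paddr = 8 * 32 + 30 = 286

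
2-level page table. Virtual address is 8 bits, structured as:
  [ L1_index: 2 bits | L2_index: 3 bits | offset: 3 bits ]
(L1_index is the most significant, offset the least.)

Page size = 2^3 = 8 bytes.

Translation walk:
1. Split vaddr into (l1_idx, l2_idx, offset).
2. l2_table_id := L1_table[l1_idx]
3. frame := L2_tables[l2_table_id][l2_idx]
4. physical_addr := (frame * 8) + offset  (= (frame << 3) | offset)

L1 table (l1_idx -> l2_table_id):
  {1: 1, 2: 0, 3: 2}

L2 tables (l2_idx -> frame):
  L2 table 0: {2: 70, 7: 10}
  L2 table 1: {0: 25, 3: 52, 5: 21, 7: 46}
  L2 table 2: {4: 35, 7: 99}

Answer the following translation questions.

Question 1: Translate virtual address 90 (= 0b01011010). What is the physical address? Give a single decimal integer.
vaddr = 90 = 0b01011010
Split: l1_idx=1, l2_idx=3, offset=2
L1[1] = 1
L2[1][3] = 52
paddr = 52 * 8 + 2 = 418

Answer: 418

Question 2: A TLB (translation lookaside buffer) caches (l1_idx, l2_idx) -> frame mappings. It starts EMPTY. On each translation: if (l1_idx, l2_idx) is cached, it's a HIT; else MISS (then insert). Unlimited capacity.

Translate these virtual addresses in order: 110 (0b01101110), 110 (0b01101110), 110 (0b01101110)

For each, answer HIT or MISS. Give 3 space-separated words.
Answer: MISS HIT HIT

Derivation:
vaddr=110: (1,5) not in TLB -> MISS, insert
vaddr=110: (1,5) in TLB -> HIT
vaddr=110: (1,5) in TLB -> HIT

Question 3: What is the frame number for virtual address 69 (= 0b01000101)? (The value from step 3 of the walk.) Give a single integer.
Answer: 25

Derivation:
vaddr = 69: l1_idx=1, l2_idx=0
L1[1] = 1; L2[1][0] = 25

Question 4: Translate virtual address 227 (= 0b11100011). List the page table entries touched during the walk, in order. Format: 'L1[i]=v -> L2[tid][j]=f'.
vaddr = 227 = 0b11100011
Split: l1_idx=3, l2_idx=4, offset=3

Answer: L1[3]=2 -> L2[2][4]=35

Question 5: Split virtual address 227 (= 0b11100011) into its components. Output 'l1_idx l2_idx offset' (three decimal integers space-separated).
Answer: 3 4 3

Derivation:
vaddr = 227 = 0b11100011
  top 2 bits -> l1_idx = 3
  next 3 bits -> l2_idx = 4
  bottom 3 bits -> offset = 3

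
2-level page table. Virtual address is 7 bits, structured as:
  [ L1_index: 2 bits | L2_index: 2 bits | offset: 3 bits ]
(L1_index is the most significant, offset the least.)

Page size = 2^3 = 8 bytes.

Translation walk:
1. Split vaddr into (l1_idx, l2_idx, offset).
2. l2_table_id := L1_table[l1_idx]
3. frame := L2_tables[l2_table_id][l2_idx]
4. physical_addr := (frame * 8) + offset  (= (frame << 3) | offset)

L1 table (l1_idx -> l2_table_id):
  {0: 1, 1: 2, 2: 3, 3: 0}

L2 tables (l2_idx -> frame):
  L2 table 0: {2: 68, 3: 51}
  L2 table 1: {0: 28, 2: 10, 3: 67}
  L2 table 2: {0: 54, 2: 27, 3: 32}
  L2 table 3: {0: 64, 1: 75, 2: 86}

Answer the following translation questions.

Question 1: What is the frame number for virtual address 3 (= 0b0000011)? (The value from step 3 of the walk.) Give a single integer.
vaddr = 3: l1_idx=0, l2_idx=0
L1[0] = 1; L2[1][0] = 28

Answer: 28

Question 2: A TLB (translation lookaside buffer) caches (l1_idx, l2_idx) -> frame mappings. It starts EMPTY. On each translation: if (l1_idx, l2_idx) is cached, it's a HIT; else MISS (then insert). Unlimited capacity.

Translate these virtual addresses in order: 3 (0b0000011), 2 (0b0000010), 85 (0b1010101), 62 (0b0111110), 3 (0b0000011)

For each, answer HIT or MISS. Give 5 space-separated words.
vaddr=3: (0,0) not in TLB -> MISS, insert
vaddr=2: (0,0) in TLB -> HIT
vaddr=85: (2,2) not in TLB -> MISS, insert
vaddr=62: (1,3) not in TLB -> MISS, insert
vaddr=3: (0,0) in TLB -> HIT

Answer: MISS HIT MISS MISS HIT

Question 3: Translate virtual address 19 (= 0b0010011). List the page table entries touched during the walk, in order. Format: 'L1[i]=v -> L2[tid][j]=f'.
Answer: L1[0]=1 -> L2[1][2]=10

Derivation:
vaddr = 19 = 0b0010011
Split: l1_idx=0, l2_idx=2, offset=3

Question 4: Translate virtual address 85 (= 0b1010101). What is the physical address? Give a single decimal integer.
Answer: 693

Derivation:
vaddr = 85 = 0b1010101
Split: l1_idx=2, l2_idx=2, offset=5
L1[2] = 3
L2[3][2] = 86
paddr = 86 * 8 + 5 = 693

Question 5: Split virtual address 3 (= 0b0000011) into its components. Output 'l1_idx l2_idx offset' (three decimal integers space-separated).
vaddr = 3 = 0b0000011
  top 2 bits -> l1_idx = 0
  next 2 bits -> l2_idx = 0
  bottom 3 bits -> offset = 3

Answer: 0 0 3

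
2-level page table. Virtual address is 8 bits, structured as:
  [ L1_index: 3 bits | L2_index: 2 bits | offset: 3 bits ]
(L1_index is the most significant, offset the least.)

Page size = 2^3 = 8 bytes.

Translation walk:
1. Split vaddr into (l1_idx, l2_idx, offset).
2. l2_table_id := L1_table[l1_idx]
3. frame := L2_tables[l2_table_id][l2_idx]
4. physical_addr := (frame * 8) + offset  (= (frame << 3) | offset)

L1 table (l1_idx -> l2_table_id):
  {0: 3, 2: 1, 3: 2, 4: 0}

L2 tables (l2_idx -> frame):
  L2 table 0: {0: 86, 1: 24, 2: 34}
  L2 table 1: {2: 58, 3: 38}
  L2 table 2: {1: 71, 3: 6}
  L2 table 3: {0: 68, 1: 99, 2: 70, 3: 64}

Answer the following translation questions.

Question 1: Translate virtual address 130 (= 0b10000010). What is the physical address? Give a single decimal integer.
vaddr = 130 = 0b10000010
Split: l1_idx=4, l2_idx=0, offset=2
L1[4] = 0
L2[0][0] = 86
paddr = 86 * 8 + 2 = 690

Answer: 690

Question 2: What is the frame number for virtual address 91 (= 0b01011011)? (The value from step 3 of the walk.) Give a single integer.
vaddr = 91: l1_idx=2, l2_idx=3
L1[2] = 1; L2[1][3] = 38

Answer: 38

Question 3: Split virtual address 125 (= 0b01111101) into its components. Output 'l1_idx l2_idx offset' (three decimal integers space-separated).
vaddr = 125 = 0b01111101
  top 3 bits -> l1_idx = 3
  next 2 bits -> l2_idx = 3
  bottom 3 bits -> offset = 5

Answer: 3 3 5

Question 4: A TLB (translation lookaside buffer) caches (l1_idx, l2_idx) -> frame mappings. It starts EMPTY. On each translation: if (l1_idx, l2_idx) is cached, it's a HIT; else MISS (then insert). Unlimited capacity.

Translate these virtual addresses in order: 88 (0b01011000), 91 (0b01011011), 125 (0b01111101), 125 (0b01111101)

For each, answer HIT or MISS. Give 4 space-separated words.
vaddr=88: (2,3) not in TLB -> MISS, insert
vaddr=91: (2,3) in TLB -> HIT
vaddr=125: (3,3) not in TLB -> MISS, insert
vaddr=125: (3,3) in TLB -> HIT

Answer: MISS HIT MISS HIT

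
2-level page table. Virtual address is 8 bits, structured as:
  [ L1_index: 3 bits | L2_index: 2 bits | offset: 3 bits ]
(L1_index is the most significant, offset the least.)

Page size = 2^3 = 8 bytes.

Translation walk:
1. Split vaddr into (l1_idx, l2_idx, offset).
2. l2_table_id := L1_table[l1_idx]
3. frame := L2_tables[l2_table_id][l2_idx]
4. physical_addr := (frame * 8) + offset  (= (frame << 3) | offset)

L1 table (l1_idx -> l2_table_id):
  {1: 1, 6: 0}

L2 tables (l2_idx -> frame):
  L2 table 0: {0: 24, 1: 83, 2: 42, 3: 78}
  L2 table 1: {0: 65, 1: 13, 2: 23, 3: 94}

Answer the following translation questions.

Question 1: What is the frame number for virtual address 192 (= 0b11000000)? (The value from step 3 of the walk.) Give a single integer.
vaddr = 192: l1_idx=6, l2_idx=0
L1[6] = 0; L2[0][0] = 24

Answer: 24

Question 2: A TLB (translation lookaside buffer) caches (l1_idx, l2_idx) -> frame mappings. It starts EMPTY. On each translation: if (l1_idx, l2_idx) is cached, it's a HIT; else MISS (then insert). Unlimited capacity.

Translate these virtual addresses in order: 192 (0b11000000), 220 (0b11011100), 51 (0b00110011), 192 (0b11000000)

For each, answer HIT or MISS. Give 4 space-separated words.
Answer: MISS MISS MISS HIT

Derivation:
vaddr=192: (6,0) not in TLB -> MISS, insert
vaddr=220: (6,3) not in TLB -> MISS, insert
vaddr=51: (1,2) not in TLB -> MISS, insert
vaddr=192: (6,0) in TLB -> HIT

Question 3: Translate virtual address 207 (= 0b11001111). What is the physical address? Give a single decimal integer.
Answer: 671

Derivation:
vaddr = 207 = 0b11001111
Split: l1_idx=6, l2_idx=1, offset=7
L1[6] = 0
L2[0][1] = 83
paddr = 83 * 8 + 7 = 671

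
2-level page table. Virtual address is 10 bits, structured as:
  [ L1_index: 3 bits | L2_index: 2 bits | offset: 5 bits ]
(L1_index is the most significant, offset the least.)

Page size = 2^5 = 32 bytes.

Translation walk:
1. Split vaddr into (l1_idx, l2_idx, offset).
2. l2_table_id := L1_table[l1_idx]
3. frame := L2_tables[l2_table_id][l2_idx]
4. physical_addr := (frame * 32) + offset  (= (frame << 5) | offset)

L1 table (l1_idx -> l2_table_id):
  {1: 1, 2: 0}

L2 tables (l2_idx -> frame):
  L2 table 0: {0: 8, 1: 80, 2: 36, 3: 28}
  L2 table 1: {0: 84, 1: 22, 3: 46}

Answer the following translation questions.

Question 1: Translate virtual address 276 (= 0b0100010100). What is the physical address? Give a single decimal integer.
Answer: 276

Derivation:
vaddr = 276 = 0b0100010100
Split: l1_idx=2, l2_idx=0, offset=20
L1[2] = 0
L2[0][0] = 8
paddr = 8 * 32 + 20 = 276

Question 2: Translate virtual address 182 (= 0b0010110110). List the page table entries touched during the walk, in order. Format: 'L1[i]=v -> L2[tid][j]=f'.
vaddr = 182 = 0b0010110110
Split: l1_idx=1, l2_idx=1, offset=22

Answer: L1[1]=1 -> L2[1][1]=22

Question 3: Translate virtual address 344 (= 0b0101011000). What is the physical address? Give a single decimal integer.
vaddr = 344 = 0b0101011000
Split: l1_idx=2, l2_idx=2, offset=24
L1[2] = 0
L2[0][2] = 36
paddr = 36 * 32 + 24 = 1176

Answer: 1176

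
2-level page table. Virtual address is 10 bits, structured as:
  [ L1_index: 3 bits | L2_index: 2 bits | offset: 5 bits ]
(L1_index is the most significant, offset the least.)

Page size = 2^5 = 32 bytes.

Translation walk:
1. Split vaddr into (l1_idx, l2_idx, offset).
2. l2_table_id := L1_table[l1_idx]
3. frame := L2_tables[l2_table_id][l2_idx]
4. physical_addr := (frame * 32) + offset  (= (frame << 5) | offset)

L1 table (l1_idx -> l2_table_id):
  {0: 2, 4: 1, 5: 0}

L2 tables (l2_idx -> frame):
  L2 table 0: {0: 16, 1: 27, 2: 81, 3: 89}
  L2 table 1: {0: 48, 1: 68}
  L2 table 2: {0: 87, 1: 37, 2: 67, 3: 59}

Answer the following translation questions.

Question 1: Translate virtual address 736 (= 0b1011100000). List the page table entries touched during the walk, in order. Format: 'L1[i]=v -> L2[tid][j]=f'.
vaddr = 736 = 0b1011100000
Split: l1_idx=5, l2_idx=3, offset=0

Answer: L1[5]=0 -> L2[0][3]=89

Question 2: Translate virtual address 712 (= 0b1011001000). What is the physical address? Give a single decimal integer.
vaddr = 712 = 0b1011001000
Split: l1_idx=5, l2_idx=2, offset=8
L1[5] = 0
L2[0][2] = 81
paddr = 81 * 32 + 8 = 2600

Answer: 2600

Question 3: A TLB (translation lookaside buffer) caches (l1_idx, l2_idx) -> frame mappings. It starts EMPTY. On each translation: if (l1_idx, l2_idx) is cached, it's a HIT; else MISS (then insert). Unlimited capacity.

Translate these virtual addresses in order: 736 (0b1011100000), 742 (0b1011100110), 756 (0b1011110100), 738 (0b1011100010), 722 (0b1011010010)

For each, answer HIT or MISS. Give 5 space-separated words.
vaddr=736: (5,3) not in TLB -> MISS, insert
vaddr=742: (5,3) in TLB -> HIT
vaddr=756: (5,3) in TLB -> HIT
vaddr=738: (5,3) in TLB -> HIT
vaddr=722: (5,2) not in TLB -> MISS, insert

Answer: MISS HIT HIT HIT MISS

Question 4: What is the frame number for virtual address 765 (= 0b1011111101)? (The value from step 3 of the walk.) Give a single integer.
vaddr = 765: l1_idx=5, l2_idx=3
L1[5] = 0; L2[0][3] = 89

Answer: 89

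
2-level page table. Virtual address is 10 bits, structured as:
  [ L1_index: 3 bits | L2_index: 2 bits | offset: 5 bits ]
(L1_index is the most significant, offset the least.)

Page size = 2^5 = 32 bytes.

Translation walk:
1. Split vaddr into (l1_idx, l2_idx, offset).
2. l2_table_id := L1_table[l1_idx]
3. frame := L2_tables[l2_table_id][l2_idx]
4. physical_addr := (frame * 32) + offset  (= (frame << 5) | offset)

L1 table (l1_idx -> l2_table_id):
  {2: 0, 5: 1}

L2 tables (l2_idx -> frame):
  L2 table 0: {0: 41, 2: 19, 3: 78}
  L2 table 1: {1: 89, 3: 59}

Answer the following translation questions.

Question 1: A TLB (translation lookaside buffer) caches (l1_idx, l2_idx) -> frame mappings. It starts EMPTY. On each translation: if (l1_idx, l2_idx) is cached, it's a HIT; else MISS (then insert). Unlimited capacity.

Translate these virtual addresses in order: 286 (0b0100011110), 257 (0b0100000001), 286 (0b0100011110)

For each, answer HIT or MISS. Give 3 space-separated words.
Answer: MISS HIT HIT

Derivation:
vaddr=286: (2,0) not in TLB -> MISS, insert
vaddr=257: (2,0) in TLB -> HIT
vaddr=286: (2,0) in TLB -> HIT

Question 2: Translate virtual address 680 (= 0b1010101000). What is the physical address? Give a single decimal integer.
vaddr = 680 = 0b1010101000
Split: l1_idx=5, l2_idx=1, offset=8
L1[5] = 1
L2[1][1] = 89
paddr = 89 * 32 + 8 = 2856

Answer: 2856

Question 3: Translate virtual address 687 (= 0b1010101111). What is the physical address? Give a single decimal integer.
vaddr = 687 = 0b1010101111
Split: l1_idx=5, l2_idx=1, offset=15
L1[5] = 1
L2[1][1] = 89
paddr = 89 * 32 + 15 = 2863

Answer: 2863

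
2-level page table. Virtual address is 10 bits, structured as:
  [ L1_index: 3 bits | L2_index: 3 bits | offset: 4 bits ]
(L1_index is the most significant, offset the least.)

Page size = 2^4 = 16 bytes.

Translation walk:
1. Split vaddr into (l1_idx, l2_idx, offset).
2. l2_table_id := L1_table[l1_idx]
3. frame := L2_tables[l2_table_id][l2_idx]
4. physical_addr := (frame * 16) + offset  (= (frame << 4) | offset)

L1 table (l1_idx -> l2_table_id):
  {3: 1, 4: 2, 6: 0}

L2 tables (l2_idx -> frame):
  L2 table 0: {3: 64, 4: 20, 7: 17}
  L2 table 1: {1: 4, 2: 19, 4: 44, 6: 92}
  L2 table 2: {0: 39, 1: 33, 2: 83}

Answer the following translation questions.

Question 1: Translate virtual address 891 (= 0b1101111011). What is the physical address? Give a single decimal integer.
Answer: 283

Derivation:
vaddr = 891 = 0b1101111011
Split: l1_idx=6, l2_idx=7, offset=11
L1[6] = 0
L2[0][7] = 17
paddr = 17 * 16 + 11 = 283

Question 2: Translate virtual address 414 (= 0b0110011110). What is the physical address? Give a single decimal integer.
Answer: 78

Derivation:
vaddr = 414 = 0b0110011110
Split: l1_idx=3, l2_idx=1, offset=14
L1[3] = 1
L2[1][1] = 4
paddr = 4 * 16 + 14 = 78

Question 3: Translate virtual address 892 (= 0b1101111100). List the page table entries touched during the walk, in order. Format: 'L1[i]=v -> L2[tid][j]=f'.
Answer: L1[6]=0 -> L2[0][7]=17

Derivation:
vaddr = 892 = 0b1101111100
Split: l1_idx=6, l2_idx=7, offset=12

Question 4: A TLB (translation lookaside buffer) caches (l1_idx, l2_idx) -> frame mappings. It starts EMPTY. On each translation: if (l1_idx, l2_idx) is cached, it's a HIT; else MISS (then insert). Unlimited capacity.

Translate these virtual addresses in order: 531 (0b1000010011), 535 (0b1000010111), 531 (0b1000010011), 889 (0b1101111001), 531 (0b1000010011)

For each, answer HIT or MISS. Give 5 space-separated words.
vaddr=531: (4,1) not in TLB -> MISS, insert
vaddr=535: (4,1) in TLB -> HIT
vaddr=531: (4,1) in TLB -> HIT
vaddr=889: (6,7) not in TLB -> MISS, insert
vaddr=531: (4,1) in TLB -> HIT

Answer: MISS HIT HIT MISS HIT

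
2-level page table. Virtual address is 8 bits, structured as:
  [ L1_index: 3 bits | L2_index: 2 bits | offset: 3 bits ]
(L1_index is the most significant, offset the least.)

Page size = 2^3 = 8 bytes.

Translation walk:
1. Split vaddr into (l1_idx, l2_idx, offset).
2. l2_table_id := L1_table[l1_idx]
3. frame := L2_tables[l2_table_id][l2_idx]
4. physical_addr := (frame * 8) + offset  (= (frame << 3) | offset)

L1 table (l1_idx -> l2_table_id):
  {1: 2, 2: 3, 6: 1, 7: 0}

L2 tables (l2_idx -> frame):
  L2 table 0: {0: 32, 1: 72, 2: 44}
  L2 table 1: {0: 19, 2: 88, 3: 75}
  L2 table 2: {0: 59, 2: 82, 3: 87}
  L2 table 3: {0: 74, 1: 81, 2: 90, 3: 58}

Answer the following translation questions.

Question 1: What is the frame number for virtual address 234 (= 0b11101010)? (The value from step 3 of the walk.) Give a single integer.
vaddr = 234: l1_idx=7, l2_idx=1
L1[7] = 0; L2[0][1] = 72

Answer: 72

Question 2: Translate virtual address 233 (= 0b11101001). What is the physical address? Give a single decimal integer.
vaddr = 233 = 0b11101001
Split: l1_idx=7, l2_idx=1, offset=1
L1[7] = 0
L2[0][1] = 72
paddr = 72 * 8 + 1 = 577

Answer: 577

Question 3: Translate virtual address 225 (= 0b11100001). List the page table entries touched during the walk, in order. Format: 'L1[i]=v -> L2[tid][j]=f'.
vaddr = 225 = 0b11100001
Split: l1_idx=7, l2_idx=0, offset=1

Answer: L1[7]=0 -> L2[0][0]=32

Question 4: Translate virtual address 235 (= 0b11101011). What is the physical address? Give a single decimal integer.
vaddr = 235 = 0b11101011
Split: l1_idx=7, l2_idx=1, offset=3
L1[7] = 0
L2[0][1] = 72
paddr = 72 * 8 + 3 = 579

Answer: 579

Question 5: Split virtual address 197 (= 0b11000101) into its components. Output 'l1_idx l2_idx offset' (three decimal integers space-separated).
vaddr = 197 = 0b11000101
  top 3 bits -> l1_idx = 6
  next 2 bits -> l2_idx = 0
  bottom 3 bits -> offset = 5

Answer: 6 0 5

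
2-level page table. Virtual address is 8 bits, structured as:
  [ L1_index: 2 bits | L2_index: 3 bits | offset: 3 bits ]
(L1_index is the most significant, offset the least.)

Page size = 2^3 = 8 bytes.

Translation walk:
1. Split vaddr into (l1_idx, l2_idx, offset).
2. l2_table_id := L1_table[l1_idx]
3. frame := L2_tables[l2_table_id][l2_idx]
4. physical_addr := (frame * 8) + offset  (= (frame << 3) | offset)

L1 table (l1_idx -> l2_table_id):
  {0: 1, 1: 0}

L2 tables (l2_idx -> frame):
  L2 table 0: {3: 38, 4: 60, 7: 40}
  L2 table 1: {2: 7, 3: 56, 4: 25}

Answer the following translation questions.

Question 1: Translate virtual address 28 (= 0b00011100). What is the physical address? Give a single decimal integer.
Answer: 452

Derivation:
vaddr = 28 = 0b00011100
Split: l1_idx=0, l2_idx=3, offset=4
L1[0] = 1
L2[1][3] = 56
paddr = 56 * 8 + 4 = 452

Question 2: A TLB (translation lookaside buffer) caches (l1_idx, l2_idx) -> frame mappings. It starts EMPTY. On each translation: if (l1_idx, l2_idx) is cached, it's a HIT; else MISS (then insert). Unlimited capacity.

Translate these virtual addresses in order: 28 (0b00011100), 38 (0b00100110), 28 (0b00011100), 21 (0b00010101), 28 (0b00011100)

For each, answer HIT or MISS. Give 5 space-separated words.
vaddr=28: (0,3) not in TLB -> MISS, insert
vaddr=38: (0,4) not in TLB -> MISS, insert
vaddr=28: (0,3) in TLB -> HIT
vaddr=21: (0,2) not in TLB -> MISS, insert
vaddr=28: (0,3) in TLB -> HIT

Answer: MISS MISS HIT MISS HIT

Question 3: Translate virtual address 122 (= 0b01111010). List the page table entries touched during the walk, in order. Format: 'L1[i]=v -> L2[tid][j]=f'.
vaddr = 122 = 0b01111010
Split: l1_idx=1, l2_idx=7, offset=2

Answer: L1[1]=0 -> L2[0][7]=40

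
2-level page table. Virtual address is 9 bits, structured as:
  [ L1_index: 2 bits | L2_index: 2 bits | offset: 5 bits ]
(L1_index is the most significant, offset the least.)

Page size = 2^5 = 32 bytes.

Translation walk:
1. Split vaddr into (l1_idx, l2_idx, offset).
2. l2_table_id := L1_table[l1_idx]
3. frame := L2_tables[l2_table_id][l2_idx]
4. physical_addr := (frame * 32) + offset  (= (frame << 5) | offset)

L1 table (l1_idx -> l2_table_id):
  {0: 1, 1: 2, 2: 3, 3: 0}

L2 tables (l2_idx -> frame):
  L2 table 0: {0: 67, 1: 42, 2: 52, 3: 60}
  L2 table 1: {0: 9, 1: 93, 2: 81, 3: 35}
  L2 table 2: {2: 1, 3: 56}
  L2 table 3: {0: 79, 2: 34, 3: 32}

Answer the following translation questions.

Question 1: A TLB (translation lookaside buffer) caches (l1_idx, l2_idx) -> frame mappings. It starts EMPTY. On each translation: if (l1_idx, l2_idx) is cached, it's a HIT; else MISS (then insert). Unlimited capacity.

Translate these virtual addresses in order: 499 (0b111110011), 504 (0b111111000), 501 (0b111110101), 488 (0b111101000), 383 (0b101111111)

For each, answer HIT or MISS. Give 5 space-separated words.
vaddr=499: (3,3) not in TLB -> MISS, insert
vaddr=504: (3,3) in TLB -> HIT
vaddr=501: (3,3) in TLB -> HIT
vaddr=488: (3,3) in TLB -> HIT
vaddr=383: (2,3) not in TLB -> MISS, insert

Answer: MISS HIT HIT HIT MISS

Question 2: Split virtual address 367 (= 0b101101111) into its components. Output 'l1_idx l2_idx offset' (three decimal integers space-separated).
vaddr = 367 = 0b101101111
  top 2 bits -> l1_idx = 2
  next 2 bits -> l2_idx = 3
  bottom 5 bits -> offset = 15

Answer: 2 3 15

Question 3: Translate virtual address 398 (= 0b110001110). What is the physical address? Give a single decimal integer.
vaddr = 398 = 0b110001110
Split: l1_idx=3, l2_idx=0, offset=14
L1[3] = 0
L2[0][0] = 67
paddr = 67 * 32 + 14 = 2158

Answer: 2158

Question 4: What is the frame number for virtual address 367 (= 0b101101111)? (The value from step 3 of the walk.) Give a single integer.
vaddr = 367: l1_idx=2, l2_idx=3
L1[2] = 3; L2[3][3] = 32

Answer: 32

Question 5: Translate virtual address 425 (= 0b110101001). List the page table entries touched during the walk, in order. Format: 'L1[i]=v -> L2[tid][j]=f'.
vaddr = 425 = 0b110101001
Split: l1_idx=3, l2_idx=1, offset=9

Answer: L1[3]=0 -> L2[0][1]=42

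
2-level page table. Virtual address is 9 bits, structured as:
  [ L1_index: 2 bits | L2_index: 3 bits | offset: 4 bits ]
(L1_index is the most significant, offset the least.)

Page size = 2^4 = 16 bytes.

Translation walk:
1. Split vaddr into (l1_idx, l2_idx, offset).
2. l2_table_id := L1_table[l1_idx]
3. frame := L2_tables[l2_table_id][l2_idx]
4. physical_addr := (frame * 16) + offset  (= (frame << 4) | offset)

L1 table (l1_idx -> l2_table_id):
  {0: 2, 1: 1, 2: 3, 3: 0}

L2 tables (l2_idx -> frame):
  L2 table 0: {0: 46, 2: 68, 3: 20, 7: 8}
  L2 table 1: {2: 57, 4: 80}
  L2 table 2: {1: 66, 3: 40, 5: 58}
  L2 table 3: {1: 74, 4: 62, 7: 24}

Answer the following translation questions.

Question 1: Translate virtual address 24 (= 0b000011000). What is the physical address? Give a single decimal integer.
Answer: 1064

Derivation:
vaddr = 24 = 0b000011000
Split: l1_idx=0, l2_idx=1, offset=8
L1[0] = 2
L2[2][1] = 66
paddr = 66 * 16 + 8 = 1064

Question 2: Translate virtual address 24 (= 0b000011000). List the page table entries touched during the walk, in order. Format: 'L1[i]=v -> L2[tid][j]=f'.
Answer: L1[0]=2 -> L2[2][1]=66

Derivation:
vaddr = 24 = 0b000011000
Split: l1_idx=0, l2_idx=1, offset=8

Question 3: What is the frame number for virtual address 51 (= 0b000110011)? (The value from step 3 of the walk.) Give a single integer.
Answer: 40

Derivation:
vaddr = 51: l1_idx=0, l2_idx=3
L1[0] = 2; L2[2][3] = 40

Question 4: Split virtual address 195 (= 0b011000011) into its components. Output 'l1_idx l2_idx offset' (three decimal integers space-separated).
vaddr = 195 = 0b011000011
  top 2 bits -> l1_idx = 1
  next 3 bits -> l2_idx = 4
  bottom 4 bits -> offset = 3

Answer: 1 4 3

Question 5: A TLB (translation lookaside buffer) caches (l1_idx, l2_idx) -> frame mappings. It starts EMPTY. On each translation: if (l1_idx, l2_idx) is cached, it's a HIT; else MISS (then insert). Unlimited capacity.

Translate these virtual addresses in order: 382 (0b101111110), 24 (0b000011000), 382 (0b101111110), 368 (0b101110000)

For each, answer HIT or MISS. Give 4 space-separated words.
Answer: MISS MISS HIT HIT

Derivation:
vaddr=382: (2,7) not in TLB -> MISS, insert
vaddr=24: (0,1) not in TLB -> MISS, insert
vaddr=382: (2,7) in TLB -> HIT
vaddr=368: (2,7) in TLB -> HIT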